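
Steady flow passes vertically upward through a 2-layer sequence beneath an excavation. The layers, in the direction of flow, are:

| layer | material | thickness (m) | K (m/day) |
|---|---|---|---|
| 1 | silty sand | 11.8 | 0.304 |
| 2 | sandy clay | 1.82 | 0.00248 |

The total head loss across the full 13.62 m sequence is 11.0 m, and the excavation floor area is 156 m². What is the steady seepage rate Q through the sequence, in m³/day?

Flow is perpendicular to layering, so the layers act in series and the equivalent K is the thickness-weighted harmonic mean.
Total thickness L = 11.8 + 1.82 = 13.62 m.
Σ(b_i/K_i) = 11.8/0.304 + 1.82/0.00248 = 772.7 d.
K_eq = L / Σ(b_i/K_i) = 13.62 / 772.7 = 0.01763 m/day.
Q = K_eq · A · (Δh/L) = 0.01763 × 156 × (11.0/13.62) = 2.221 m³/day.

2.22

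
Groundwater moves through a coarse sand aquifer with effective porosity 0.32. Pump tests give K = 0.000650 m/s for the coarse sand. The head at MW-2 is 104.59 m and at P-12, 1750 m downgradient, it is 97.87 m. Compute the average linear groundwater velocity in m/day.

Convert K: 0.000650 m/s × 86400 = 56.16 m/day.
Hydraulic gradient i = (104.59 − 97.87) / 1750 = 6.72 / 1750 = 0.003840.
Darcy flux q = K · i = 56.16 × 0.003840 = 0.2157 m/day.
Seepage velocity v = q / n_e = 0.2157 / 0.32 = 0.6739 m/day.

0.674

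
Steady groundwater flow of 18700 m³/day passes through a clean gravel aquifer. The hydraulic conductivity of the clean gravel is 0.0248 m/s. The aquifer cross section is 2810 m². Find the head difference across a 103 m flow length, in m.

Convert K: 0.0248 m/s × 86400 = 2143 m/day.
From Q = K·A·i, i = Q / (K·A) = 18700 / (2143 × 2810) = 0.003106.
Head loss Δh = i · L = 0.003106 × 103 = 0.3199 m.

0.320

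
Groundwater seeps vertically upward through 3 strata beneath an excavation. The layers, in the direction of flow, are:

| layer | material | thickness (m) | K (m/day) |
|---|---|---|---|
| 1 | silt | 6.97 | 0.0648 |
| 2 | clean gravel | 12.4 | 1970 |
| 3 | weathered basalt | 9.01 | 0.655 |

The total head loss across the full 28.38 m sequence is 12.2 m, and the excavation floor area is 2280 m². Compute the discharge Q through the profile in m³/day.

229

Flow is perpendicular to layering, so the layers act in series and the equivalent K is the thickness-weighted harmonic mean.
Total thickness L = 6.97 + 12.4 + 9.01 = 28.38 m.
Σ(b_i/K_i) = 6.97/0.0648 + 12.4/1970 + 9.01/0.655 = 121.3 d.
K_eq = L / Σ(b_i/K_i) = 28.38 / 121.3 = 0.2339 m/day.
Q = K_eq · A · (Δh/L) = 0.2339 × 2280 × (12.2/28.38) = 229.3 m³/day.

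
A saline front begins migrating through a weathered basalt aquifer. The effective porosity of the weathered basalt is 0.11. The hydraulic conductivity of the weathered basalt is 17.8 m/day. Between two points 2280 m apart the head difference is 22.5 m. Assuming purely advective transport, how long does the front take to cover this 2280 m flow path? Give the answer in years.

3.91

Hydraulic gradient i = Δh / L = 22.5 / 2280 = 0.009868.
Darcy flux q = K · i = 17.80 × 0.009868 = 0.1757 m/day.
Seepage velocity v = q / n_e = 0.1757 / 0.11 = 1.597 m/day.
Travel time t = L / v = 2280 / 1.597 = 1428 days = 3.909 years.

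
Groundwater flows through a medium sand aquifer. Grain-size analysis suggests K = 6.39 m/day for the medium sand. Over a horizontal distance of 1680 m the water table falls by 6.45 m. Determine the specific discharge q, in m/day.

Hydraulic gradient i = Δh / L = 6.45 / 1680 = 0.003839.
Specific discharge q = K · i = 6.390 × 0.003839 = 0.02453 m/day.

0.0245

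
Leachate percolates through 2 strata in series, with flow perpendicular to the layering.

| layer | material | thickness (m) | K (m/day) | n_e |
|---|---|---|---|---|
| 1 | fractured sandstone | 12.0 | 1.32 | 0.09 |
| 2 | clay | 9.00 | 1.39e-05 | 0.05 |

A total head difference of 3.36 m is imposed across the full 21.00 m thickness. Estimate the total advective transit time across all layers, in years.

With flow normal to the layers, continuity requires the same specific discharge q through every layer.
Σ(b_i/K_i) = 12.0/1.32 + 9.00/1.39e-05 = 6.475e+05 d.
q = Δh / Σ(b_i/K_i) = 3.36 / 6.475e+05 = 5.189e-06 m/day.
In each layer the seepage velocity is v_i = q/n_i, so the layer transit time is t_i = b_i·n_i / q:
  layer 1 (fractured sandstone): t_1 = 12.0 × 0.09 / 5.189e-06 = 2.081e+05 d
  layer 2 (clay): t_2 = 9.00 × 0.05 / 5.189e-06 = 86718 d
Total t = Σ t_i = 2.948e+05 days = 807.2 years.

807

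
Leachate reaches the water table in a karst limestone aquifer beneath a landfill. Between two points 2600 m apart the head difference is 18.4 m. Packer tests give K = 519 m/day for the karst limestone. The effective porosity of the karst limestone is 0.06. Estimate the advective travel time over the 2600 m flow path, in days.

Hydraulic gradient i = Δh / L = 18.4 / 2600 = 0.007077.
Darcy flux q = K · i = 519.0 × 0.007077 = 3.673 m/day.
Seepage velocity v = q / n_e = 3.673 / 0.06 = 61.22 m/day.
Travel time t = L / v = 2600 / 61.22 = 42.47 days.

42.5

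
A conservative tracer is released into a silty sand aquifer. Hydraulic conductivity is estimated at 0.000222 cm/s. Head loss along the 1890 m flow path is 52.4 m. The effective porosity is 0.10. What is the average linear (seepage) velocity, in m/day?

Convert K: 0.000222 cm/s × 864 = 0.1918 m/day.
Hydraulic gradient i = Δh / L = 52.4 / 1890 = 0.02772.
Darcy flux q = K · i = 0.1918 × 0.02772 = 0.005318 m/day.
Seepage velocity v = q / n_e = 0.005318 / 0.10 = 0.05318 m/day.

0.0532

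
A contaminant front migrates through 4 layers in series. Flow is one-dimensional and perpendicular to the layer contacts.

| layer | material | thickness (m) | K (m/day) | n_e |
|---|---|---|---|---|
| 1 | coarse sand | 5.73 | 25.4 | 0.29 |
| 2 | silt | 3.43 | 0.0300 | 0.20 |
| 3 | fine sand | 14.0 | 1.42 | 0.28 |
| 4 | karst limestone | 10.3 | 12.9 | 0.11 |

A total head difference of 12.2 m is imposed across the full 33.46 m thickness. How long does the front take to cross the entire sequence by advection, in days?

76.0

With flow normal to the layers, continuity requires the same specific discharge q through every layer.
Σ(b_i/K_i) = 5.73/25.4 + 3.43/0.0300 + 14.0/1.42 + 10.3/12.9 = 125.2 d.
q = Δh / Σ(b_i/K_i) = 12.2 / 125.2 = 0.09743 m/day.
In each layer the seepage velocity is v_i = q/n_i, so the layer transit time is t_i = b_i·n_i / q:
  layer 1 (coarse sand): t_1 = 5.73 × 0.29 / 0.09743 = 17.06 d
  layer 2 (silt): t_2 = 3.43 × 0.20 / 0.09743 = 7.041 d
  layer 3 (fine sand): t_3 = 14.0 × 0.28 / 0.09743 = 40.23 d
  layer 4 (karst limestone): t_4 = 10.3 × 0.11 / 0.09743 = 11.63 d
Total t = Σ t_i = 75.96 days.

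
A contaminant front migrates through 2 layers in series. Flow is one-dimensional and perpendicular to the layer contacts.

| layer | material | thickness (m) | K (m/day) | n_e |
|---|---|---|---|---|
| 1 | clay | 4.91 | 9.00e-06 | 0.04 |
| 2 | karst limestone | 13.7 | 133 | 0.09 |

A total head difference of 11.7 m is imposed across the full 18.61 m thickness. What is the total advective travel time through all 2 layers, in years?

With flow normal to the layers, continuity requires the same specific discharge q through every layer.
Σ(b_i/K_i) = 4.91/9.00e-06 + 13.7/133 = 5.456e+05 d.
q = Δh / Σ(b_i/K_i) = 11.7 / 5.456e+05 = 2.145e-05 m/day.
In each layer the seepage velocity is v_i = q/n_i, so the layer transit time is t_i = b_i·n_i / q:
  layer 1 (clay): t_1 = 4.91 × 0.04 / 2.145e-05 = 9158 d
  layer 2 (karst limestone): t_2 = 13.7 × 0.09 / 2.145e-05 = 57493 d
Total t = Σ t_i = 66651 days = 182.5 years.

182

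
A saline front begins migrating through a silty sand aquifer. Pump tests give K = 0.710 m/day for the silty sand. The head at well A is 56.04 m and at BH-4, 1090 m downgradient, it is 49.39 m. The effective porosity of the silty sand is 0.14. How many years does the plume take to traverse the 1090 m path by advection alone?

Hydraulic gradient i = (56.04 − 49.39) / 1090 = 6.65 / 1090 = 0.006101.
Darcy flux q = K · i = 0.7100 × 0.006101 = 0.004332 m/day.
Seepage velocity v = q / n_e = 0.004332 / 0.14 = 0.03094 m/day.
Travel time t = L / v = 1090 / 0.03094 = 35229 days = 96.45 years.

96.5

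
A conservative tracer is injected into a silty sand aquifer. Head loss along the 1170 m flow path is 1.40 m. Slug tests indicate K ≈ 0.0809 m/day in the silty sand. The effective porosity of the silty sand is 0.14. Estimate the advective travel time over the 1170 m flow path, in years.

Hydraulic gradient i = Δh / L = 1.40 / 1170 = 0.001197.
Darcy flux q = K · i = 0.08090 × 0.001197 = 9.680e-05 m/day.
Seepage velocity v = q / n_e = 9.680e-05 / 0.14 = 0.0006915 m/day.
Travel time t = L / v = 1170 / 0.0006915 = 1.692e+06 days = 4633 years.

4630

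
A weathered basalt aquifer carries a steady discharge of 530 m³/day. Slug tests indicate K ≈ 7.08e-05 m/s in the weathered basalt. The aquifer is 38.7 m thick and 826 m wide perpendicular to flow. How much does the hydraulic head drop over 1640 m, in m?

4.45

Convert K: 7.08e-05 m/s × 86400 = 6.117 m/day.
Cross-sectional area A = 826 × 38.7 = 31966 m².
From Q = K·A·i, i = Q / (K·A) = 530 / (6.117 × 31966) = 0.002710.
Head loss Δh = i · L = 0.002710 × 1640 = 4.445 m.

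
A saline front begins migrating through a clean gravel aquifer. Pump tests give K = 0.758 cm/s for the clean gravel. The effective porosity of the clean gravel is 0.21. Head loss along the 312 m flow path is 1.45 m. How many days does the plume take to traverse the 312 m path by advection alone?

Convert K: 0.758 cm/s × 864 = 654.9 m/day.
Hydraulic gradient i = Δh / L = 1.45 / 312 = 0.004647.
Darcy flux q = K · i = 654.9 × 0.004647 = 3.044 m/day.
Seepage velocity v = q / n_e = 3.044 / 0.21 = 14.49 m/day.
Travel time t = L / v = 312 / 14.49 = 21.53 days.

21.5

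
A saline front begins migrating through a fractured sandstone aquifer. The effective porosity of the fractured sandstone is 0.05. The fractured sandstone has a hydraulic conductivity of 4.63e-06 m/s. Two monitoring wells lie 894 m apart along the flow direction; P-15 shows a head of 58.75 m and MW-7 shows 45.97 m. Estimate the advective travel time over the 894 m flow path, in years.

21.4

Convert K: 4.63e-06 m/s × 86400 = 0.4000 m/day.
Hydraulic gradient i = (58.75 − 45.97) / 894 = 12.78 / 894 = 0.01430.
Darcy flux q = K · i = 0.4000 × 0.01430 = 0.005719 m/day.
Seepage velocity v = q / n_e = 0.005719 / 0.05 = 0.1144 m/day.
Travel time t = L / v = 894 / 0.1144 = 7817 days = 21.40 years.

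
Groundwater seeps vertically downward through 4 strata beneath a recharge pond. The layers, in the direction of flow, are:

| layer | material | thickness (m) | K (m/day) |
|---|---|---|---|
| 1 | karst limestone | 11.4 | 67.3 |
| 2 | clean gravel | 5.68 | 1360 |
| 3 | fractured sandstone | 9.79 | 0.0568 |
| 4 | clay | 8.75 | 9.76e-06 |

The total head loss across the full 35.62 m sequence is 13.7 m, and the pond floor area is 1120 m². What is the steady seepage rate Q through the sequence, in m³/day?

0.0171

Flow is perpendicular to layering, so the layers act in series and the equivalent K is the thickness-weighted harmonic mean.
Total thickness L = 11.4 + 5.68 + 9.79 + 8.75 = 35.62 m.
Σ(b_i/K_i) = 11.4/67.3 + 5.68/1360 + 9.79/0.0568 + 8.75/9.76e-06 = 8.967e+05 d.
K_eq = L / Σ(b_i/K_i) = 35.62 / 8.967e+05 = 3.972e-05 m/day.
Q = K_eq · A · (Δh/L) = 3.972e-05 × 1120 × (13.7/35.62) = 0.01711 m³/day.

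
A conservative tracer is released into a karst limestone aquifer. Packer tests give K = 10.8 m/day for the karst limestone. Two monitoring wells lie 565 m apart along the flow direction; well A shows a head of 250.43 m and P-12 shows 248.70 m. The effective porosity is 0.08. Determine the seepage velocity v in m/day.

Hydraulic gradient i = (250.43 − 248.70) / 565 = 1.73 / 565 = 0.003062.
Darcy flux q = K · i = 10.80 × 0.003062 = 0.03307 m/day.
Seepage velocity v = q / n_e = 0.03307 / 0.08 = 0.4134 m/day.

0.413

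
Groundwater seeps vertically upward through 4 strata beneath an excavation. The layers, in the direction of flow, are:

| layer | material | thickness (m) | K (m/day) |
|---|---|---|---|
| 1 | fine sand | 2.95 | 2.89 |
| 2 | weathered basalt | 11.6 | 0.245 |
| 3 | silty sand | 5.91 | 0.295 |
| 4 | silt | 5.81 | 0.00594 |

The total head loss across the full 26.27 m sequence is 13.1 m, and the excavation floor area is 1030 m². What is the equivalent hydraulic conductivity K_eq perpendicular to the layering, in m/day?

Flow is perpendicular to layering, so the layers act in series and the equivalent K is the thickness-weighted harmonic mean.
Total thickness L = 2.95 + 11.6 + 5.91 + 5.81 = 26.27 m.
Σ(b_i/K_i) = 2.95/2.89 + 11.6/0.245 + 5.91/0.295 + 5.81/0.00594 = 1047 d.
K_eq = L / Σ(b_i/K_i) = 26.27 / 1047 = 0.02510 m/day.

0.0251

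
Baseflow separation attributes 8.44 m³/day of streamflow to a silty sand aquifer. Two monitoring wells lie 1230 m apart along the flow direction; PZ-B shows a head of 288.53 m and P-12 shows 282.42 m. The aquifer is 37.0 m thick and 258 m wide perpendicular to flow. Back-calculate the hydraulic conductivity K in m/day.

0.178

Cross-sectional area A = 258 × 37.0 = 9546 m².
Hydraulic gradient i = (288.53 − 282.42) / 1230 = 6.11 / 1230 = 0.004967.
From Q = K·A·i, K = Q / (A·i) = 8.44 / (9546 × 0.004967) = 0.1780 m/day.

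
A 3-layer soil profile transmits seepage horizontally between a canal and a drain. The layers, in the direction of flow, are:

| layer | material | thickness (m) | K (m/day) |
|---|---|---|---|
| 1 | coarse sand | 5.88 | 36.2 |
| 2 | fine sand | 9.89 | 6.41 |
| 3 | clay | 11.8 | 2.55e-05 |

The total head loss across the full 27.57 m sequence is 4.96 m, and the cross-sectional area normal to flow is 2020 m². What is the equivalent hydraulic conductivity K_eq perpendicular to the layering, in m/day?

5.96e-05

Flow is perpendicular to layering, so the layers act in series and the equivalent K is the thickness-weighted harmonic mean.
Total thickness L = 5.88 + 9.89 + 11.8 = 27.57 m.
Σ(b_i/K_i) = 5.88/36.2 + 9.89/6.41 + 11.8/2.55e-05 = 4.627e+05 d.
K_eq = L / Σ(b_i/K_i) = 27.57 / 4.627e+05 = 5.958e-05 m/day.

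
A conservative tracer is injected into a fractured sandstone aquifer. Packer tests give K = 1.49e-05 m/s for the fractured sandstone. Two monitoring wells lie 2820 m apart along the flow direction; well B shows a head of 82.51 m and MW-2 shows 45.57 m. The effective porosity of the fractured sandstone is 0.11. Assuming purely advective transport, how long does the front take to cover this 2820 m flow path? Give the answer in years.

50.4

Convert K: 1.49e-05 m/s × 86400 = 1.287 m/day.
Hydraulic gradient i = (82.51 − 45.57) / 2820 = 36.94 / 2820 = 0.01310.
Darcy flux q = K · i = 1.287 × 0.01310 = 0.01686 m/day.
Seepage velocity v = q / n_e = 0.01686 / 0.11 = 0.1533 m/day.
Travel time t = L / v = 2820 / 0.1533 = 18395 days = 50.36 years.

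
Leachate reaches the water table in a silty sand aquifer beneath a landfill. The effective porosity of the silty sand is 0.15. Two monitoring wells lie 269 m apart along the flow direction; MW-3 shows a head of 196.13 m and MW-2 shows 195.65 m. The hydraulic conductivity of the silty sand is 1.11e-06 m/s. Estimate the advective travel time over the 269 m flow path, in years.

646

Convert K: 1.11e-06 m/s × 86400 = 0.09590 m/day.
Hydraulic gradient i = (196.13 − 195.65) / 269 = 0.48 / 269 = 0.001784.
Darcy flux q = K · i = 0.09590 × 0.001784 = 0.0001711 m/day.
Seepage velocity v = q / n_e = 0.0001711 / 0.15 = 0.001141 m/day.
Travel time t = L / v = 269 / 0.001141 = 2.358e+05 days = 645.5 years.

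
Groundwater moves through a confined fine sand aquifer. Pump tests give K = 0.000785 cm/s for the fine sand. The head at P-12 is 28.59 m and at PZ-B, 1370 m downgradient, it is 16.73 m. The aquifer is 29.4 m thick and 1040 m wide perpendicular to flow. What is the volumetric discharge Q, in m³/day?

Convert K: 0.000785 cm/s × 864 = 0.6782 m/day.
Cross-sectional area A = 1040 × 29.4 = 30576 m².
Hydraulic gradient i = (28.59 − 16.73) / 1370 = 11.86 / 1370 = 0.008657.
Darcy's law: Q = K · A · i = 0.6782 × 30576 × 0.008657 = 179.5 m³/day.

180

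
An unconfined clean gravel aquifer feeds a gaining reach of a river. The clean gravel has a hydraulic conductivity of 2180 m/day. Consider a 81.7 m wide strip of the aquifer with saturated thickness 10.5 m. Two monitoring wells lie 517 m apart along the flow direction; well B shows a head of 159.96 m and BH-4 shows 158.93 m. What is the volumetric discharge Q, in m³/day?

Cross-sectional area A = 81.7 × 10.5 = 857.9 m².
Hydraulic gradient i = (159.96 − 158.93) / 517 = 1.03 / 517 = 0.001992.
Darcy's law: Q = K · A · i = 2180 × 857.9 × 0.001992 = 3726 m³/day.

3730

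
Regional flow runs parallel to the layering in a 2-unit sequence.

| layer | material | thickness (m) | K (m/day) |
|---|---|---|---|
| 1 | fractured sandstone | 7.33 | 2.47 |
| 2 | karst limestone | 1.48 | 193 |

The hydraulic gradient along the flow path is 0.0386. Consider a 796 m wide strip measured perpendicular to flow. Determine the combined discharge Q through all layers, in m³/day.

Flow is parallel to layering, so each bed carries its own Darcy discharge and the transmissivities add.
Σ(K_i·b_i) = 2.47×7.33 + 193×1.48 = 303.7 m²/day.
Hydraulic gradient i = 0.0386.
Q = Σ(K_i·b_i) · W · i = 303.7 × 796 × 0.03860 = 9333 m³/day.

9330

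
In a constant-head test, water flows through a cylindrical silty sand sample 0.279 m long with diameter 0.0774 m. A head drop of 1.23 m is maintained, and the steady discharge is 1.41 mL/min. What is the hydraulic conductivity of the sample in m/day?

0.0979

Cross-sectional area A = π·(d/2)² = π × (0.0774/2)² = 0.004705 m².
Convert discharge: 1.41 mL/min = 2.350e-08 m³/s.
Darcy's law rearranged: K = Q·L / (A·Δh) = 2.350e-08 × 0.279 / (0.004705 × 1.23) = 1.133e-06 m/s = 0.09788 m/day.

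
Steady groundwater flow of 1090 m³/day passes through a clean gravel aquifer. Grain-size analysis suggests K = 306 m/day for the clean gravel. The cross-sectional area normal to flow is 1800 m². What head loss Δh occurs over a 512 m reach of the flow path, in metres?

1.01

From Q = K·A·i, i = Q / (K·A) = 1090 / (306.0 × 1800) = 0.001979.
Head loss Δh = i · L = 0.001979 × 512 = 1.013 m.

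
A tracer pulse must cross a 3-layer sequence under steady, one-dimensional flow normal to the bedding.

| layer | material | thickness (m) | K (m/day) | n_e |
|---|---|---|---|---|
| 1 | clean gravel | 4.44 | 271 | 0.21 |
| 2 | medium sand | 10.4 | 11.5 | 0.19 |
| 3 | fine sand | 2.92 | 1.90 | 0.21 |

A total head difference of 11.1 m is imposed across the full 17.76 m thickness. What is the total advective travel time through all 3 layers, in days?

With flow normal to the layers, continuity requires the same specific discharge q through every layer.
Σ(b_i/K_i) = 4.44/271 + 10.4/11.5 + 2.92/1.90 = 2.458 d.
q = Δh / Σ(b_i/K_i) = 11.1 / 2.458 = 4.517 m/day.
In each layer the seepage velocity is v_i = q/n_i, so the layer transit time is t_i = b_i·n_i / q:
  layer 1 (clean gravel): t_1 = 4.44 × 0.21 / 4.517 = 0.2064 d
  layer 2 (medium sand): t_2 = 10.4 × 0.19 / 4.517 = 0.4375 d
  layer 3 (fine sand): t_3 = 2.92 × 0.21 / 4.517 = 0.1358 d
Total t = Σ t_i = 0.7797 days.

0.780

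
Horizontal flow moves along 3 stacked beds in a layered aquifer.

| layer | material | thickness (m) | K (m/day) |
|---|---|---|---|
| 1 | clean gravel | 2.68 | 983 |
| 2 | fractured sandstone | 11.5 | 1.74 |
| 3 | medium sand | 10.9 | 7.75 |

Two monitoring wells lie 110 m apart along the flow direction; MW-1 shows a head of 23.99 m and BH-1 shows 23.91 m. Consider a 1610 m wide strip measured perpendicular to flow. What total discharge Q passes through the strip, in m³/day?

3210

Flow is parallel to layering, so each bed carries its own Darcy discharge and the transmissivities add.
Σ(K_i·b_i) = 983×2.68 + 1.74×11.5 + 7.75×10.9 = 2739 m²/day.
Hydraulic gradient i = (23.99 − 23.91) / 110 = 0.08 / 110 = 0.0007273.
Q = Σ(K_i·b_i) · W · i = 2739 × 1610 × 0.0007273 = 3207 m³/day.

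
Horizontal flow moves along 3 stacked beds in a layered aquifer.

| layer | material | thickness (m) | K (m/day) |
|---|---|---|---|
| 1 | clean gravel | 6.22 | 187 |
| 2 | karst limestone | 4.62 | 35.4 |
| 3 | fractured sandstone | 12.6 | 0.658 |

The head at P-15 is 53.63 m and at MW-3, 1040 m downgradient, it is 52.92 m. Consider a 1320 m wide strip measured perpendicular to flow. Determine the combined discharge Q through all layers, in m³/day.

Flow is parallel to layering, so each bed carries its own Darcy discharge and the transmissivities add.
Σ(K_i·b_i) = 187×6.22 + 35.4×4.62 + 0.658×12.6 = 1335 m²/day.
Hydraulic gradient i = (53.63 − 52.92) / 1040 = 0.71 / 1040 = 0.0006827.
Q = Σ(K_i·b_i) · W · i = 1335 × 1320 × 0.0006827 = 1203 m³/day.

1200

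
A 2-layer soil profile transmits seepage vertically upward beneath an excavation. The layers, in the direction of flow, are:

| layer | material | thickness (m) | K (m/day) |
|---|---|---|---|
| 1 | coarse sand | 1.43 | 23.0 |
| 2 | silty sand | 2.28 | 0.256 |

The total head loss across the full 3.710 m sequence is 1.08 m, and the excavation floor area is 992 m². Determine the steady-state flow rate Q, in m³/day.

Flow is perpendicular to layering, so the layers act in series and the equivalent K is the thickness-weighted harmonic mean.
Total thickness L = 1.43 + 2.28 = 3.710 m.
Σ(b_i/K_i) = 1.43/23.0 + 2.28/0.256 = 8.968 d.
K_eq = L / Σ(b_i/K_i) = 3.710 / 8.968 = 0.4137 m/day.
Q = K_eq · A · (Δh/L) = 0.4137 × 992 × (1.08/3.710) = 119.5 m³/day.

119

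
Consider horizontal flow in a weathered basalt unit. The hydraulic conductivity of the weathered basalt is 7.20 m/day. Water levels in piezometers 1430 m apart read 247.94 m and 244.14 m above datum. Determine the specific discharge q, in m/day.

0.0191

Hydraulic gradient i = (247.94 − 244.14) / 1430 = 3.8 / 1430 = 0.002657.
Specific discharge q = K · i = 7.200 × 0.002657 = 0.01913 m/day.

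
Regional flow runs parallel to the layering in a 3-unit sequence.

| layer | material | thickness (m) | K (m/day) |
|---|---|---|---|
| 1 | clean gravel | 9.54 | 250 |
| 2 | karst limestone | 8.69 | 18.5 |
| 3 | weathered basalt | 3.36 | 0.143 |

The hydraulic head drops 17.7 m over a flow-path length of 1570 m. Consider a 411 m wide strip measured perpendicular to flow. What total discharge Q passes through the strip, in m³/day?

11800

Flow is parallel to layering, so each bed carries its own Darcy discharge and the transmissivities add.
Σ(K_i·b_i) = 250×9.54 + 18.5×8.69 + 0.143×3.36 = 2546 m²/day.
Hydraulic gradient i = Δh / L = 17.7 / 1570 = 0.01127.
Q = Σ(K_i·b_i) · W · i = 2546 × 411 × 0.01127 = 11798 m³/day.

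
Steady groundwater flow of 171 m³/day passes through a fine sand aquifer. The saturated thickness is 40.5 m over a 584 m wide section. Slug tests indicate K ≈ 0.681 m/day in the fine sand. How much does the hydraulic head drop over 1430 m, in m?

Cross-sectional area A = 584 × 40.5 = 23652 m².
From Q = K·A·i, i = Q / (K·A) = 171 / (0.6810 × 23652) = 0.01062.
Head loss Δh = i · L = 0.01062 × 1430 = 15.18 m.

15.2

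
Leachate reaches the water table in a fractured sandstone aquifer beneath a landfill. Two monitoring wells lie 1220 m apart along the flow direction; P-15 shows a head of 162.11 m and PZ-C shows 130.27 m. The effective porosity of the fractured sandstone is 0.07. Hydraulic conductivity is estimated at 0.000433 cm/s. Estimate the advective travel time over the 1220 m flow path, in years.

Convert K: 0.000433 cm/s × 864 = 0.3741 m/day.
Hydraulic gradient i = (162.11 − 130.27) / 1220 = 31.84 / 1220 = 0.02610.
Darcy flux q = K · i = 0.3741 × 0.02610 = 0.009764 m/day.
Seepage velocity v = q / n_e = 0.009764 / 0.07 = 0.1395 m/day.
Travel time t = L / v = 1220 / 0.1395 = 8747 days = 23.95 years.

23.9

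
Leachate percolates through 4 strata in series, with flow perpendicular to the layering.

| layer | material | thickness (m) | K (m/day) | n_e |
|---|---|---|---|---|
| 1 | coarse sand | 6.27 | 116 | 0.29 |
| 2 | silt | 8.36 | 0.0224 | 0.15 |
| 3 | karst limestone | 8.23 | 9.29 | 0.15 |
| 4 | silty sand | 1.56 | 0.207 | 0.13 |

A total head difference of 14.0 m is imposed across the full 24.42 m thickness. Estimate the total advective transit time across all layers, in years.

With flow normal to the layers, continuity requires the same specific discharge q through every layer.
Σ(b_i/K_i) = 6.27/116 + 8.36/0.0224 + 8.23/9.29 + 1.56/0.207 = 381.7 d.
q = Δh / Σ(b_i/K_i) = 14.0 / 381.7 = 0.03668 m/day.
In each layer the seepage velocity is v_i = q/n_i, so the layer transit time is t_i = b_i·n_i / q:
  layer 1 (coarse sand): t_1 = 6.27 × 0.29 / 0.03668 = 49.57 d
  layer 2 (silt): t_2 = 8.36 × 0.15 / 0.03668 = 34.19 d
  layer 3 (karst limestone): t_3 = 8.23 × 0.15 / 0.03668 = 33.66 d
  layer 4 (silty sand): t_4 = 1.56 × 0.13 / 0.03668 = 5.529 d
Total t = Σ t_i = 122.9 days = 0.3366 years.

0.337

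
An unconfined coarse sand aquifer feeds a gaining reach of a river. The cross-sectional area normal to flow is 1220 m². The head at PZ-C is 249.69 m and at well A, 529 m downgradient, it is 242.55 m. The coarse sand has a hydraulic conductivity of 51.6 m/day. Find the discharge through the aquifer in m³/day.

Hydraulic gradient i = (249.69 − 242.55) / 529 = 7.14 / 529 = 0.01350.
Darcy's law: Q = K · A · i = 51.60 × 1220 × 0.01350 = 849.7 m³/day.

850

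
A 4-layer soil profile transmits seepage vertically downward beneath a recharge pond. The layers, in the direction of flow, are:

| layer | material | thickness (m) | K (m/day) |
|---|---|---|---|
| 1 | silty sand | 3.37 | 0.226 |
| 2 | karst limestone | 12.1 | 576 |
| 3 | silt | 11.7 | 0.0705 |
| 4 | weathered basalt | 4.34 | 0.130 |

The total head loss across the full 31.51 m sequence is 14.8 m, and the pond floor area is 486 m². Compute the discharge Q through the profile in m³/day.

33.6

Flow is perpendicular to layering, so the layers act in series and the equivalent K is the thickness-weighted harmonic mean.
Total thickness L = 3.37 + 12.1 + 11.7 + 4.34 = 31.51 m.
Σ(b_i/K_i) = 3.37/0.226 + 12.1/576 + 11.7/0.0705 + 4.34/0.130 = 214.3 d.
K_eq = L / Σ(b_i/K_i) = 31.51 / 214.3 = 0.1471 m/day.
Q = K_eq · A · (Δh/L) = 0.1471 × 486 × (14.8/31.51) = 33.57 m³/day.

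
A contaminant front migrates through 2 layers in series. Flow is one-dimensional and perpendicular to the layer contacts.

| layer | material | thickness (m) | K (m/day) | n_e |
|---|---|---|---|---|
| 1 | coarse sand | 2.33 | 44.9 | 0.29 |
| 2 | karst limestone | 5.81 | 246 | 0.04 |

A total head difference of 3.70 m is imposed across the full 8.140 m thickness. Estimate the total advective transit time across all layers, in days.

0.0185

With flow normal to the layers, continuity requires the same specific discharge q through every layer.
Σ(b_i/K_i) = 2.33/44.9 + 5.81/246 = 0.07551 d.
q = Δh / Σ(b_i/K_i) = 3.70 / 0.07551 = 49.00 m/day.
In each layer the seepage velocity is v_i = q/n_i, so the layer transit time is t_i = b_i·n_i / q:
  layer 1 (coarse sand): t_1 = 2.33 × 0.29 / 49.00 = 0.01379 d
  layer 2 (karst limestone): t_2 = 5.81 × 0.04 / 49.00 = 0.004743 d
Total t = Σ t_i = 0.01853 days.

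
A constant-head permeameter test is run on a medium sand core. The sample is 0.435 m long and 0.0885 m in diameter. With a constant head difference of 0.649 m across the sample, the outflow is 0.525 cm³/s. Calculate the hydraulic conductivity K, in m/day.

4.94

Cross-sectional area A = π·(d/2)² = π × (0.0885/2)² = 0.006151 m².
Convert discharge: 0.525 cm³/s = 5.250e-07 m³/s.
Darcy's law rearranged: K = Q·L / (A·Δh) = 5.250e-07 × 0.435 / (0.006151 × 0.649) = 5.720e-05 m/s = 4.942 m/day.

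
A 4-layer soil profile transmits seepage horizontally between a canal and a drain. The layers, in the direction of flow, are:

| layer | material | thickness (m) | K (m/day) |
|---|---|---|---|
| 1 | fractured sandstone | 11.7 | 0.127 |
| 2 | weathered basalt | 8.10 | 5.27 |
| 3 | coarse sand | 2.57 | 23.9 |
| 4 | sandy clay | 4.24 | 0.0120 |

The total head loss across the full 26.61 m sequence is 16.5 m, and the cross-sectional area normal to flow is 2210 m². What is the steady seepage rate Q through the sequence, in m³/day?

81.6

Flow is perpendicular to layering, so the layers act in series and the equivalent K is the thickness-weighted harmonic mean.
Total thickness L = 11.7 + 8.10 + 2.57 + 4.24 = 26.61 m.
Σ(b_i/K_i) = 11.7/0.127 + 8.10/5.27 + 2.57/23.9 + 4.24/0.0120 = 447.1 d.
K_eq = L / Σ(b_i/K_i) = 26.61 / 447.1 = 0.05952 m/day.
Q = K_eq · A · (Δh/L) = 0.05952 × 2210 × (16.5/26.61) = 81.56 m³/day.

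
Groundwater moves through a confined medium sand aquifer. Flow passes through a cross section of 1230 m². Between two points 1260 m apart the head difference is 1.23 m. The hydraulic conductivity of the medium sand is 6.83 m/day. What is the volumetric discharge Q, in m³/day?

Hydraulic gradient i = Δh / L = 1.23 / 1260 = 0.0009762.
Darcy's law: Q = K · A · i = 6.830 × 1230 × 0.0009762 = 8.201 m³/day.

8.20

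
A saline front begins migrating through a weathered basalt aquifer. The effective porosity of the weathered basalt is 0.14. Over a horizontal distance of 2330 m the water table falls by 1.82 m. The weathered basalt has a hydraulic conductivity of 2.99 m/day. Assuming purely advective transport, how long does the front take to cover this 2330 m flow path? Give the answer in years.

Hydraulic gradient i = Δh / L = 1.82 / 2330 = 0.0007811.
Darcy flux q = K · i = 2.990 × 0.0007811 = 0.002336 m/day.
Seepage velocity v = q / n_e = 0.002336 / 0.14 = 0.01668 m/day.
Travel time t = L / v = 2330 / 0.01668 = 1.397e+05 days = 382.4 years.

382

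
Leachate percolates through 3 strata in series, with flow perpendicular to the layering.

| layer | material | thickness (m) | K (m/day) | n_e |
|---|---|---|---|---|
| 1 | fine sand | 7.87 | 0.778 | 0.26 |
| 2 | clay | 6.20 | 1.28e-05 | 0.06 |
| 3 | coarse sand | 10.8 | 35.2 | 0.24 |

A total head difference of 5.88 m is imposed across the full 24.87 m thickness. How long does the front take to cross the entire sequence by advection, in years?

With flow normal to the layers, continuity requires the same specific discharge q through every layer.
Σ(b_i/K_i) = 7.87/0.778 + 6.20/1.28e-05 + 10.8/35.2 = 4.844e+05 d.
q = Δh / Σ(b_i/K_i) = 5.88 / 4.844e+05 = 1.214e-05 m/day.
In each layer the seepage velocity is v_i = q/n_i, so the layer transit time is t_i = b_i·n_i / q:
  layer 1 (fine sand): t_1 = 7.87 × 0.26 / 1.214e-05 = 1.686e+05 d
  layer 2 (clay): t_2 = 6.20 × 0.06 / 1.214e-05 = 30645 d
  layer 3 (coarse sand): t_3 = 10.8 × 0.24 / 1.214e-05 = 2.135e+05 d
Total t = Σ t_i = 4.127e+05 days = 1130 years.

1130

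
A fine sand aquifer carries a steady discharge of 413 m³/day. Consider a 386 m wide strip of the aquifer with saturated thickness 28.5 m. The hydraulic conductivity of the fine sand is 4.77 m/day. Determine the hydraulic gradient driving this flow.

Cross-sectional area A = 386 × 28.5 = 11001 m².
From Q = K·A·i, i = Q / (K·A) = 413 / (4.770 × 11001) = 0.007870.

0.00787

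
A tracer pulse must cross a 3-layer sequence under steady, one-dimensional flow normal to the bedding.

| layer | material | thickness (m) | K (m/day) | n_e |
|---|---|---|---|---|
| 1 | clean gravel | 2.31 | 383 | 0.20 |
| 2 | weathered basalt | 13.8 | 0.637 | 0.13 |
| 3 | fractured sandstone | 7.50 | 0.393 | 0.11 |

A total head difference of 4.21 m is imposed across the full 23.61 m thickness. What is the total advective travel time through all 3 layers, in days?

With flow normal to the layers, continuity requires the same specific discharge q through every layer.
Σ(b_i/K_i) = 2.31/383 + 13.8/0.637 + 7.50/0.393 = 40.75 d.
q = Δh / Σ(b_i/K_i) = 4.21 / 40.75 = 0.1033 m/day.
In each layer the seepage velocity is v_i = q/n_i, so the layer transit time is t_i = b_i·n_i / q:
  layer 1 (clean gravel): t_1 = 2.31 × 0.20 / 0.1033 = 4.472 d
  layer 2 (weathered basalt): t_2 = 13.8 × 0.13 / 0.1033 = 17.37 d
  layer 3 (fractured sandstone): t_3 = 7.50 × 0.11 / 0.1033 = 7.986 d
Total t = Σ t_i = 29.82 days.

29.8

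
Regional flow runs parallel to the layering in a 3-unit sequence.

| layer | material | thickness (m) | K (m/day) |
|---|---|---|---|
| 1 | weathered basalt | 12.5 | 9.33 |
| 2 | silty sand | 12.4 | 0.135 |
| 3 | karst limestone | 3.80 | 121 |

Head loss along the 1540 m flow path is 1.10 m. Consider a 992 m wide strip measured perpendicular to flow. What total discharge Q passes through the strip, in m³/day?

Flow is parallel to layering, so each bed carries its own Darcy discharge and the transmissivities add.
Σ(K_i·b_i) = 9.33×12.5 + 0.135×12.4 + 121×3.80 = 578.1 m²/day.
Hydraulic gradient i = Δh / L = 1.10 / 1540 = 0.0007143.
Q = Σ(K_i·b_i) · W · i = 578.1 × 992 × 0.0007143 = 409.6 m³/day.

410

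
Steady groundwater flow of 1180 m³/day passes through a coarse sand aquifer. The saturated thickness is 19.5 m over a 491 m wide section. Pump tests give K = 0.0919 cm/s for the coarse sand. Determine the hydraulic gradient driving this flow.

Convert K: 0.0919 cm/s × 864 = 79.40 m/day.
Cross-sectional area A = 491 × 19.5 = 9574 m².
From Q = K·A·i, i = Q / (K·A) = 1180 / (79.40 × 9574) = 0.001552.

0.00155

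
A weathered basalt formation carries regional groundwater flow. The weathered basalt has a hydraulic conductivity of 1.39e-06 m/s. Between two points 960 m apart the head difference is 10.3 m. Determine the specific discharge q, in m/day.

0.00129

Convert K: 1.39e-06 m/s × 86400 = 0.1201 m/day.
Hydraulic gradient i = Δh / L = 10.3 / 960 = 0.01073.
Specific discharge q = K · i = 0.1201 × 0.01073 = 0.001289 m/day.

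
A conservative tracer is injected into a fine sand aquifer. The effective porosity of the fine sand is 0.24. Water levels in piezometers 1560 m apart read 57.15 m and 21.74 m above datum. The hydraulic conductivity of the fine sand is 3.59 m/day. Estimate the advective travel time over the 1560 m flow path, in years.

12.6

Hydraulic gradient i = (57.15 − 21.74) / 1560 = 35.41 / 1560 = 0.02270.
Darcy flux q = K · i = 3.590 × 0.02270 = 0.08149 m/day.
Seepage velocity v = q / n_e = 0.08149 / 0.24 = 0.3395 m/day.
Travel time t = L / v = 1560 / 0.3395 = 4595 days = 12.58 years.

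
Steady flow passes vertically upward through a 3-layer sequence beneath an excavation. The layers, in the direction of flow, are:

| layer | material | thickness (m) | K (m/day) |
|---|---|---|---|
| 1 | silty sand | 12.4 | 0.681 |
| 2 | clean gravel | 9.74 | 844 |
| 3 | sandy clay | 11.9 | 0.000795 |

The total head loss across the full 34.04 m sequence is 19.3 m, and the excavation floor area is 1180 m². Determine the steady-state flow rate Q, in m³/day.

1.52

Flow is perpendicular to layering, so the layers act in series and the equivalent K is the thickness-weighted harmonic mean.
Total thickness L = 12.4 + 9.74 + 11.9 = 34.04 m.
Σ(b_i/K_i) = 12.4/0.681 + 9.74/844 + 11.9/0.000795 = 14987 d.
K_eq = L / Σ(b_i/K_i) = 34.04 / 14987 = 0.002271 m/day.
Q = K_eq · A · (Δh/L) = 0.002271 × 1180 × (19.3/34.04) = 1.520 m³/day.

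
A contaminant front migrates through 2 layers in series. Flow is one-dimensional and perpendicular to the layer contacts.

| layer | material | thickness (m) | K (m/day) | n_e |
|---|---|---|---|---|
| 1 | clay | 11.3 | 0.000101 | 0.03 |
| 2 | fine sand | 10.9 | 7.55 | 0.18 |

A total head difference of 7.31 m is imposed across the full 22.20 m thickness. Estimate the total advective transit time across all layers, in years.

96.4

With flow normal to the layers, continuity requires the same specific discharge q through every layer.
Σ(b_i/K_i) = 11.3/0.000101 + 10.9/7.55 = 1.119e+05 d.
q = Δh / Σ(b_i/K_i) = 7.31 / 1.119e+05 = 6.534e-05 m/day.
In each layer the seepage velocity is v_i = q/n_i, so the layer transit time is t_i = b_i·n_i / q:
  layer 1 (clay): t_1 = 11.3 × 0.03 / 6.534e-05 = 5189 d
  layer 2 (fine sand): t_2 = 10.9 × 0.18 / 6.534e-05 = 30029 d
Total t = Σ t_i = 35218 days = 96.42 years.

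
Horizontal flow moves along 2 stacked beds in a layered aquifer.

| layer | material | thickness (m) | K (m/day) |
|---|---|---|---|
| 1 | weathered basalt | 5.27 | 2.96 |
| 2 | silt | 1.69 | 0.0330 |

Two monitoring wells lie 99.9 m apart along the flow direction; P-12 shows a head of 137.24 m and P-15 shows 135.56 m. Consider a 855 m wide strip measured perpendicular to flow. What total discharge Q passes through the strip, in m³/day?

225

Flow is parallel to layering, so each bed carries its own Darcy discharge and the transmissivities add.
Σ(K_i·b_i) = 2.96×5.27 + 0.0330×1.69 = 15.65 m²/day.
Hydraulic gradient i = (137.24 − 135.56) / 99.9 = 1.68 / 99.9 = 0.01682.
Q = Σ(K_i·b_i) · W · i = 15.65 × 855 × 0.01682 = 225.1 m³/day.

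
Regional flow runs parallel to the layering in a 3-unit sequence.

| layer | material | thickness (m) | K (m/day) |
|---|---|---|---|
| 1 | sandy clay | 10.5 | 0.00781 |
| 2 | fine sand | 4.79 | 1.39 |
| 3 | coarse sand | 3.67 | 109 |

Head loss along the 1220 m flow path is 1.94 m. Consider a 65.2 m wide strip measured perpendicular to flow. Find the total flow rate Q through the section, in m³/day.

42.2

Flow is parallel to layering, so each bed carries its own Darcy discharge and the transmissivities add.
Σ(K_i·b_i) = 0.00781×10.5 + 1.39×4.79 + 109×3.67 = 406.8 m²/day.
Hydraulic gradient i = Δh / L = 1.94 / 1220 = 0.001590.
Q = Σ(K_i·b_i) · W · i = 406.8 × 65.2 × 0.001590 = 42.17 m³/day.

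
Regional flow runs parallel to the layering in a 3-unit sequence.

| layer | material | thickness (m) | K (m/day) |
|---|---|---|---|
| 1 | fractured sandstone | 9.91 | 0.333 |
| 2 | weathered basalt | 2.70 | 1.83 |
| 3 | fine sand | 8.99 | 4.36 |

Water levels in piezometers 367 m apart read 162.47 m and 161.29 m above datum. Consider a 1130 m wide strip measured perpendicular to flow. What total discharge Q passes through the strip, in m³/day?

172

Flow is parallel to layering, so each bed carries its own Darcy discharge and the transmissivities add.
Σ(K_i·b_i) = 0.333×9.91 + 1.83×2.70 + 4.36×8.99 = 47.44 m²/day.
Hydraulic gradient i = (162.47 − 161.29) / 367 = 1.18 / 367 = 0.003215.
Q = Σ(K_i·b_i) · W · i = 47.44 × 1130 × 0.003215 = 172.4 m³/day.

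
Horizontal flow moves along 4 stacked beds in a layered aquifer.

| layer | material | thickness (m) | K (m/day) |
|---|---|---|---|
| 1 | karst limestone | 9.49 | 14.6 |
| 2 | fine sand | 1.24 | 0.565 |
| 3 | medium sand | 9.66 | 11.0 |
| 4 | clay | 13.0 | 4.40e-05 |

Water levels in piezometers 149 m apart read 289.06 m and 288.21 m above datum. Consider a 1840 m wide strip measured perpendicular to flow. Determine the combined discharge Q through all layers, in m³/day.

Flow is parallel to layering, so each bed carries its own Darcy discharge and the transmissivities add.
Σ(K_i·b_i) = 14.6×9.49 + 0.565×1.24 + 11.0×9.66 + 4.40e-05×13.0 = 245.5 m²/day.
Hydraulic gradient i = (289.06 − 288.21) / 149 = 0.85 / 149 = 0.005705.
Q = Σ(K_i·b_i) · W · i = 245.5 × 1840 × 0.005705 = 2577 m³/day.

2580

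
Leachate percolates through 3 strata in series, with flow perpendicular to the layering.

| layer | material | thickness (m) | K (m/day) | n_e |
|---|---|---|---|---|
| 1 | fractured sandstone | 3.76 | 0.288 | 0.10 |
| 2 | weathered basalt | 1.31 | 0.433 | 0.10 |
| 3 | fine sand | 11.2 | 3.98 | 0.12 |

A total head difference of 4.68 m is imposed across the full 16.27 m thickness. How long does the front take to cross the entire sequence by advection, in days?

7.47

With flow normal to the layers, continuity requires the same specific discharge q through every layer.
Σ(b_i/K_i) = 3.76/0.288 + 1.31/0.433 + 11.2/3.98 = 18.90 d.
q = Δh / Σ(b_i/K_i) = 4.68 / 18.90 = 0.2477 m/day.
In each layer the seepage velocity is v_i = q/n_i, so the layer transit time is t_i = b_i·n_i / q:
  layer 1 (fractured sandstone): t_1 = 3.76 × 0.10 / 0.2477 = 1.518 d
  layer 2 (weathered basalt): t_2 = 1.31 × 0.10 / 0.2477 = 0.5289 d
  layer 3 (fine sand): t_3 = 11.2 × 0.12 / 0.2477 = 5.426 d
Total t = Σ t_i = 7.473 days.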